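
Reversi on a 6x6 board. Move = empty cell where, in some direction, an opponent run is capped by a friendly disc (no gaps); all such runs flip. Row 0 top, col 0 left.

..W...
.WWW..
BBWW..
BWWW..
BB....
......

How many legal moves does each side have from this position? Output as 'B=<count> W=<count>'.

Answer: B=8 W=3

Derivation:
-- B to move --
(0,0): no bracket -> illegal
(0,1): flips 1 -> legal
(0,3): flips 1 -> legal
(0,4): flips 3 -> legal
(1,0): no bracket -> illegal
(1,4): flips 2 -> legal
(2,4): flips 2 -> legal
(3,4): flips 3 -> legal
(4,2): flips 1 -> legal
(4,3): flips 1 -> legal
(4,4): no bracket -> illegal
B mobility = 8
-- W to move --
(1,0): flips 1 -> legal
(4,2): no bracket -> illegal
(5,0): flips 1 -> legal
(5,1): flips 1 -> legal
(5,2): no bracket -> illegal
W mobility = 3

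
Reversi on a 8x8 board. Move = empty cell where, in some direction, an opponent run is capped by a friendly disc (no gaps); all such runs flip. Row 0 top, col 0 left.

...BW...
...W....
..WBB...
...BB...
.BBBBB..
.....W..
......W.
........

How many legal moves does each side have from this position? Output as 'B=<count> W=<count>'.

Answer: B=6 W=4

Derivation:
-- B to move --
(0,2): flips 1 -> legal
(0,5): flips 1 -> legal
(1,1): flips 1 -> legal
(1,2): no bracket -> illegal
(1,4): no bracket -> illegal
(1,5): no bracket -> illegal
(2,1): flips 1 -> legal
(3,1): no bracket -> illegal
(3,2): no bracket -> illegal
(4,6): no bracket -> illegal
(5,4): no bracket -> illegal
(5,6): no bracket -> illegal
(5,7): no bracket -> illegal
(6,4): no bracket -> illegal
(6,5): flips 1 -> legal
(6,7): no bracket -> illegal
(7,5): no bracket -> illegal
(7,6): no bracket -> illegal
(7,7): flips 2 -> legal
B mobility = 6
-- W to move --
(0,2): flips 1 -> legal
(1,2): no bracket -> illegal
(1,4): no bracket -> illegal
(1,5): no bracket -> illegal
(2,5): flips 2 -> legal
(3,0): no bracket -> illegal
(3,1): no bracket -> illegal
(3,2): no bracket -> illegal
(3,5): flips 2 -> legal
(3,6): no bracket -> illegal
(4,0): no bracket -> illegal
(4,6): no bracket -> illegal
(5,0): no bracket -> illegal
(5,1): no bracket -> illegal
(5,2): no bracket -> illegal
(5,3): flips 3 -> legal
(5,4): no bracket -> illegal
(5,6): no bracket -> illegal
W mobility = 4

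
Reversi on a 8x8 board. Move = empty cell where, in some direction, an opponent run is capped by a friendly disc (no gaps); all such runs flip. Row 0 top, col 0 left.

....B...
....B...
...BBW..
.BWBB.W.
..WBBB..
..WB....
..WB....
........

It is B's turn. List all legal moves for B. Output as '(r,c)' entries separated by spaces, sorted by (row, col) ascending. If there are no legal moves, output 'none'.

Answer: (1,6) (2,1) (2,6) (2,7) (4,1) (4,7) (5,1) (6,1) (7,1)

Derivation:
(1,5): no bracket -> illegal
(1,6): flips 1 -> legal
(2,1): flips 1 -> legal
(2,2): no bracket -> illegal
(2,6): flips 1 -> legal
(2,7): flips 1 -> legal
(3,5): no bracket -> illegal
(3,7): no bracket -> illegal
(4,1): flips 3 -> legal
(4,6): no bracket -> illegal
(4,7): flips 2 -> legal
(5,1): flips 2 -> legal
(6,1): flips 2 -> legal
(7,1): flips 1 -> legal
(7,2): no bracket -> illegal
(7,3): no bracket -> illegal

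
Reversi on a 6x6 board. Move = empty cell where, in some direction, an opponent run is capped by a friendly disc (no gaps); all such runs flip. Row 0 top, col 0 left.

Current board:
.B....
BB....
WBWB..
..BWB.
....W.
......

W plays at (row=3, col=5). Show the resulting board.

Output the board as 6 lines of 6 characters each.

Answer: .B....
BB....
WBWB..
..BWWW
....W.
......

Derivation:
Place W at (3,5); scan 8 dirs for brackets.
Dir NW: first cell '.' (not opp) -> no flip
Dir N: first cell '.' (not opp) -> no flip
Dir NE: edge -> no flip
Dir W: opp run (3,4) capped by W -> flip
Dir E: edge -> no flip
Dir SW: first cell 'W' (not opp) -> no flip
Dir S: first cell '.' (not opp) -> no flip
Dir SE: edge -> no flip
All flips: (3,4)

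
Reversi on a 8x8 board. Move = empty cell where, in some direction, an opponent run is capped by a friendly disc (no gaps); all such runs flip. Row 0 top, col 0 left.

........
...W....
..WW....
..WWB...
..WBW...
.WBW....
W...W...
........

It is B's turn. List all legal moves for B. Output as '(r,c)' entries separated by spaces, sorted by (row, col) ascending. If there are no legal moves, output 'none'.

(0,2): no bracket -> illegal
(0,3): flips 3 -> legal
(0,4): no bracket -> illegal
(1,1): no bracket -> illegal
(1,2): flips 4 -> legal
(1,4): no bracket -> illegal
(2,1): flips 1 -> legal
(2,4): no bracket -> illegal
(3,1): flips 2 -> legal
(3,5): no bracket -> illegal
(4,0): no bracket -> illegal
(4,1): flips 1 -> legal
(4,5): flips 1 -> legal
(5,0): flips 1 -> legal
(5,4): flips 2 -> legal
(5,5): no bracket -> illegal
(6,1): no bracket -> illegal
(6,2): no bracket -> illegal
(6,3): flips 1 -> legal
(6,5): no bracket -> illegal
(7,0): no bracket -> illegal
(7,1): no bracket -> illegal
(7,3): no bracket -> illegal
(7,4): no bracket -> illegal
(7,5): no bracket -> illegal

Answer: (0,3) (1,2) (2,1) (3,1) (4,1) (4,5) (5,0) (5,4) (6,3)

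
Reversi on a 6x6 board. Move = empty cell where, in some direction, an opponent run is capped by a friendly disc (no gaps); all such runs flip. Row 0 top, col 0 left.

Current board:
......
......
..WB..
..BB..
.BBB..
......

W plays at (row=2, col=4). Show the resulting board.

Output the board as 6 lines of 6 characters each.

Answer: ......
......
..WWW.
..BB..
.BBB..
......

Derivation:
Place W at (2,4); scan 8 dirs for brackets.
Dir NW: first cell '.' (not opp) -> no flip
Dir N: first cell '.' (not opp) -> no flip
Dir NE: first cell '.' (not opp) -> no flip
Dir W: opp run (2,3) capped by W -> flip
Dir E: first cell '.' (not opp) -> no flip
Dir SW: opp run (3,3) (4,2), next='.' -> no flip
Dir S: first cell '.' (not opp) -> no flip
Dir SE: first cell '.' (not opp) -> no flip
All flips: (2,3)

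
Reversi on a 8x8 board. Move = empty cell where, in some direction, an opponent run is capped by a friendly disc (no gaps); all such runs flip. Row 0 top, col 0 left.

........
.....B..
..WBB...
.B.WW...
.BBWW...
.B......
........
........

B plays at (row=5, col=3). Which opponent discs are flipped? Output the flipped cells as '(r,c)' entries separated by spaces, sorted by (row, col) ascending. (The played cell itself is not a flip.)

Dir NW: first cell 'B' (not opp) -> no flip
Dir N: opp run (4,3) (3,3) capped by B -> flip
Dir NE: opp run (4,4), next='.' -> no flip
Dir W: first cell '.' (not opp) -> no flip
Dir E: first cell '.' (not opp) -> no flip
Dir SW: first cell '.' (not opp) -> no flip
Dir S: first cell '.' (not opp) -> no flip
Dir SE: first cell '.' (not opp) -> no flip

Answer: (3,3) (4,3)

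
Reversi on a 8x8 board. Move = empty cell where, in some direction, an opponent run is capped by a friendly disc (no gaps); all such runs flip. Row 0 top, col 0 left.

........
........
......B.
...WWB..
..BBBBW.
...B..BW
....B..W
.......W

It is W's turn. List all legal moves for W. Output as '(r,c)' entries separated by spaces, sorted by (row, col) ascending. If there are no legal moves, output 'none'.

Answer: (2,4) (3,6) (4,1) (5,1) (5,2) (5,4) (5,5) (6,3) (6,6)

Derivation:
(1,5): no bracket -> illegal
(1,6): no bracket -> illegal
(1,7): no bracket -> illegal
(2,4): flips 1 -> legal
(2,5): no bracket -> illegal
(2,7): no bracket -> illegal
(3,1): no bracket -> illegal
(3,2): no bracket -> illegal
(3,6): flips 1 -> legal
(3,7): no bracket -> illegal
(4,1): flips 4 -> legal
(4,7): no bracket -> illegal
(5,1): flips 1 -> legal
(5,2): flips 1 -> legal
(5,4): flips 1 -> legal
(5,5): flips 2 -> legal
(6,2): no bracket -> illegal
(6,3): flips 2 -> legal
(6,5): no bracket -> illegal
(6,6): flips 1 -> legal
(7,3): no bracket -> illegal
(7,4): no bracket -> illegal
(7,5): no bracket -> illegal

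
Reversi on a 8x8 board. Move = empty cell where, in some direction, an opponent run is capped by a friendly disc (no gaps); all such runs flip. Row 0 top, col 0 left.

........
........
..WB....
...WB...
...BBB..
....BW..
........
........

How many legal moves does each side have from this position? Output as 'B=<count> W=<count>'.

-- B to move --
(1,1): flips 2 -> legal
(1,2): no bracket -> illegal
(1,3): no bracket -> illegal
(2,1): flips 1 -> legal
(2,4): no bracket -> illegal
(3,1): no bracket -> illegal
(3,2): flips 1 -> legal
(4,2): no bracket -> illegal
(4,6): no bracket -> illegal
(5,6): flips 1 -> legal
(6,4): no bracket -> illegal
(6,5): flips 1 -> legal
(6,6): flips 1 -> legal
B mobility = 6
-- W to move --
(1,2): no bracket -> illegal
(1,3): flips 1 -> legal
(1,4): no bracket -> illegal
(2,4): flips 1 -> legal
(2,5): no bracket -> illegal
(3,2): no bracket -> illegal
(3,5): flips 2 -> legal
(3,6): no bracket -> illegal
(4,2): no bracket -> illegal
(4,6): no bracket -> illegal
(5,2): no bracket -> illegal
(5,3): flips 2 -> legal
(5,6): no bracket -> illegal
(6,3): no bracket -> illegal
(6,4): no bracket -> illegal
(6,5): no bracket -> illegal
W mobility = 4

Answer: B=6 W=4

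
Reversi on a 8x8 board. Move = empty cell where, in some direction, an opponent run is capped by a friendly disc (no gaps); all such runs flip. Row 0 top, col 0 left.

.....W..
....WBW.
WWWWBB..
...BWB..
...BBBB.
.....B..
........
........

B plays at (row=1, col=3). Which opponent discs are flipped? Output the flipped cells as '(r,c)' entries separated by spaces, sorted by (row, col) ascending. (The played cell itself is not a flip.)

Answer: (1,4) (2,3)

Derivation:
Dir NW: first cell '.' (not opp) -> no flip
Dir N: first cell '.' (not opp) -> no flip
Dir NE: first cell '.' (not opp) -> no flip
Dir W: first cell '.' (not opp) -> no flip
Dir E: opp run (1,4) capped by B -> flip
Dir SW: opp run (2,2), next='.' -> no flip
Dir S: opp run (2,3) capped by B -> flip
Dir SE: first cell 'B' (not opp) -> no flip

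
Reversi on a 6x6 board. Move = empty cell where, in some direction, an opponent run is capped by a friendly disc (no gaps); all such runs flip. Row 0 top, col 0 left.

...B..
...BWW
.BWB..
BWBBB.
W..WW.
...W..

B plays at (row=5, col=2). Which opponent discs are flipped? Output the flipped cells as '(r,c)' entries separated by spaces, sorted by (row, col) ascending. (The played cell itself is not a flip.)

Answer: (4,3)

Derivation:
Dir NW: first cell '.' (not opp) -> no flip
Dir N: first cell '.' (not opp) -> no flip
Dir NE: opp run (4,3) capped by B -> flip
Dir W: first cell '.' (not opp) -> no flip
Dir E: opp run (5,3), next='.' -> no flip
Dir SW: edge -> no flip
Dir S: edge -> no flip
Dir SE: edge -> no flip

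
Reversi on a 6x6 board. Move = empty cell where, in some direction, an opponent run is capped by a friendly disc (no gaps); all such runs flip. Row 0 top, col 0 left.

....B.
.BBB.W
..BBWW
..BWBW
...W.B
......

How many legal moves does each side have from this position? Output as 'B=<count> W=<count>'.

Answer: B=6 W=7

Derivation:
-- B to move --
(0,5): flips 3 -> legal
(1,4): flips 1 -> legal
(4,2): no bracket -> illegal
(4,4): flips 1 -> legal
(5,2): flips 1 -> legal
(5,3): flips 2 -> legal
(5,4): flips 1 -> legal
B mobility = 6
-- W to move --
(0,0): flips 2 -> legal
(0,1): no bracket -> illegal
(0,2): flips 1 -> legal
(0,3): flips 2 -> legal
(0,5): no bracket -> illegal
(1,0): no bracket -> illegal
(1,4): no bracket -> illegal
(2,0): no bracket -> illegal
(2,1): flips 3 -> legal
(3,1): flips 1 -> legal
(4,1): no bracket -> illegal
(4,2): no bracket -> illegal
(4,4): flips 1 -> legal
(5,4): no bracket -> illegal
(5,5): flips 1 -> legal
W mobility = 7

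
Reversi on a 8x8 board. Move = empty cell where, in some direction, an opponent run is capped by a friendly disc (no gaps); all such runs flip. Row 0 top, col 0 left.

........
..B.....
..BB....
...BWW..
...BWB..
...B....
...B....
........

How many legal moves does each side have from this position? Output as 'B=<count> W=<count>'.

-- B to move --
(2,4): no bracket -> illegal
(2,5): flips 2 -> legal
(2,6): flips 2 -> legal
(3,6): flips 2 -> legal
(4,6): no bracket -> illegal
(5,4): no bracket -> illegal
(5,5): flips 1 -> legal
B mobility = 4
-- W to move --
(0,1): flips 2 -> legal
(0,2): no bracket -> illegal
(0,3): no bracket -> illegal
(1,1): flips 2 -> legal
(1,3): no bracket -> illegal
(1,4): no bracket -> illegal
(2,1): no bracket -> illegal
(2,4): no bracket -> illegal
(3,1): no bracket -> illegal
(3,2): flips 1 -> legal
(3,6): no bracket -> illegal
(4,2): flips 1 -> legal
(4,6): flips 1 -> legal
(5,2): flips 1 -> legal
(5,4): no bracket -> illegal
(5,5): flips 1 -> legal
(5,6): flips 1 -> legal
(6,2): flips 1 -> legal
(6,4): no bracket -> illegal
(7,2): no bracket -> illegal
(7,3): no bracket -> illegal
(7,4): no bracket -> illegal
W mobility = 9

Answer: B=4 W=9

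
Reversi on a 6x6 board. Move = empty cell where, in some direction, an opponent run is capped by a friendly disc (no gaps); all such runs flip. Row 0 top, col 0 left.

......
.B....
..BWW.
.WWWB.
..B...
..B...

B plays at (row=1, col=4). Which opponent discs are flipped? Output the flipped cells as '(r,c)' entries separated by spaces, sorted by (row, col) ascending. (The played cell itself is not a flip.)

Dir NW: first cell '.' (not opp) -> no flip
Dir N: first cell '.' (not opp) -> no flip
Dir NE: first cell '.' (not opp) -> no flip
Dir W: first cell '.' (not opp) -> no flip
Dir E: first cell '.' (not opp) -> no flip
Dir SW: opp run (2,3) (3,2), next='.' -> no flip
Dir S: opp run (2,4) capped by B -> flip
Dir SE: first cell '.' (not opp) -> no flip

Answer: (2,4)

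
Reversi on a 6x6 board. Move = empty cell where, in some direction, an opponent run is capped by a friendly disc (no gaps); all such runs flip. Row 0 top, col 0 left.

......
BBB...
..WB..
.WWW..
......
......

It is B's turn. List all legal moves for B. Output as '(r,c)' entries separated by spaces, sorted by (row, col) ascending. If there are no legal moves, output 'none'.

(1,3): no bracket -> illegal
(2,0): no bracket -> illegal
(2,1): flips 1 -> legal
(2,4): no bracket -> illegal
(3,0): no bracket -> illegal
(3,4): no bracket -> illegal
(4,0): no bracket -> illegal
(4,1): flips 1 -> legal
(4,2): flips 2 -> legal
(4,3): flips 1 -> legal
(4,4): flips 2 -> legal

Answer: (2,1) (4,1) (4,2) (4,3) (4,4)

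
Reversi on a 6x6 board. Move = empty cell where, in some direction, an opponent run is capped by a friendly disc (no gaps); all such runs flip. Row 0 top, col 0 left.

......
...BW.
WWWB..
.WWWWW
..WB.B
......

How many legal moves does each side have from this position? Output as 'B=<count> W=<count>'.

Answer: B=6 W=9

Derivation:
-- B to move --
(0,3): no bracket -> illegal
(0,4): no bracket -> illegal
(0,5): flips 1 -> legal
(1,0): flips 2 -> legal
(1,1): no bracket -> illegal
(1,2): no bracket -> illegal
(1,5): flips 1 -> legal
(2,4): no bracket -> illegal
(2,5): flips 2 -> legal
(3,0): no bracket -> illegal
(4,0): flips 2 -> legal
(4,1): flips 2 -> legal
(4,4): no bracket -> illegal
(5,1): no bracket -> illegal
(5,2): no bracket -> illegal
(5,3): no bracket -> illegal
B mobility = 6
-- W to move --
(0,2): no bracket -> illegal
(0,3): flips 2 -> legal
(0,4): flips 1 -> legal
(1,2): flips 2 -> legal
(2,4): flips 1 -> legal
(4,4): flips 1 -> legal
(5,2): flips 1 -> legal
(5,3): flips 1 -> legal
(5,4): flips 1 -> legal
(5,5): flips 1 -> legal
W mobility = 9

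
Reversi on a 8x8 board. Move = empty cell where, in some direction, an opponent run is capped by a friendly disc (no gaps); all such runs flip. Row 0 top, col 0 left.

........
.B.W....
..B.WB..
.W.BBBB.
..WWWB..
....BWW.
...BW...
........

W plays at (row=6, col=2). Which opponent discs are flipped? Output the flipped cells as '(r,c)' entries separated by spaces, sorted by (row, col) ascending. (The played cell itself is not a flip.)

Dir NW: first cell '.' (not opp) -> no flip
Dir N: first cell '.' (not opp) -> no flip
Dir NE: first cell '.' (not opp) -> no flip
Dir W: first cell '.' (not opp) -> no flip
Dir E: opp run (6,3) capped by W -> flip
Dir SW: first cell '.' (not opp) -> no flip
Dir S: first cell '.' (not opp) -> no flip
Dir SE: first cell '.' (not opp) -> no flip

Answer: (6,3)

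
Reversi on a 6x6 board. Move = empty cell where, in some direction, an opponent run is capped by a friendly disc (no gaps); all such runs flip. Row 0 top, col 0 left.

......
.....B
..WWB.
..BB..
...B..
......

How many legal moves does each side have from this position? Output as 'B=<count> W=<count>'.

-- B to move --
(1,1): flips 1 -> legal
(1,2): flips 1 -> legal
(1,3): flips 1 -> legal
(1,4): flips 1 -> legal
(2,1): flips 2 -> legal
(3,1): no bracket -> illegal
(3,4): no bracket -> illegal
B mobility = 5
-- W to move --
(0,4): no bracket -> illegal
(0,5): no bracket -> illegal
(1,3): no bracket -> illegal
(1,4): no bracket -> illegal
(2,1): no bracket -> illegal
(2,5): flips 1 -> legal
(3,1): no bracket -> illegal
(3,4): no bracket -> illegal
(3,5): no bracket -> illegal
(4,1): flips 1 -> legal
(4,2): flips 1 -> legal
(4,4): flips 1 -> legal
(5,2): no bracket -> illegal
(5,3): flips 2 -> legal
(5,4): no bracket -> illegal
W mobility = 5

Answer: B=5 W=5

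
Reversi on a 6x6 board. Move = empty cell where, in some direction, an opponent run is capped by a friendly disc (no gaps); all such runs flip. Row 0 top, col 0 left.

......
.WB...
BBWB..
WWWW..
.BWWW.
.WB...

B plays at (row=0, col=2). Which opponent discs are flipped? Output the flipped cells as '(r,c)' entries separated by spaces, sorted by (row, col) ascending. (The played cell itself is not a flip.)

Dir NW: edge -> no flip
Dir N: edge -> no flip
Dir NE: edge -> no flip
Dir W: first cell '.' (not opp) -> no flip
Dir E: first cell '.' (not opp) -> no flip
Dir SW: opp run (1,1) capped by B -> flip
Dir S: first cell 'B' (not opp) -> no flip
Dir SE: first cell '.' (not opp) -> no flip

Answer: (1,1)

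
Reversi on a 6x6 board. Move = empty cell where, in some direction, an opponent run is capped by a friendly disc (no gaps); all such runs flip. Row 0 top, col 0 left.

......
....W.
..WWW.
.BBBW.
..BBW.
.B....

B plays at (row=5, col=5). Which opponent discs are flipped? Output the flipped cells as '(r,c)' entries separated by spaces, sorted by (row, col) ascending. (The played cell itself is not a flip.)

Dir NW: opp run (4,4) capped by B -> flip
Dir N: first cell '.' (not opp) -> no flip
Dir NE: edge -> no flip
Dir W: first cell '.' (not opp) -> no flip
Dir E: edge -> no flip
Dir SW: edge -> no flip
Dir S: edge -> no flip
Dir SE: edge -> no flip

Answer: (4,4)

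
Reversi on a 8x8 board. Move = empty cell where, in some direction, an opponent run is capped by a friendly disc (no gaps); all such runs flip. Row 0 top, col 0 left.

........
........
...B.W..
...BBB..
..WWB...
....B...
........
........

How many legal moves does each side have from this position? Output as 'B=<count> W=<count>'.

-- B to move --
(1,4): no bracket -> illegal
(1,5): flips 1 -> legal
(1,6): flips 1 -> legal
(2,4): no bracket -> illegal
(2,6): no bracket -> illegal
(3,1): no bracket -> illegal
(3,2): flips 1 -> legal
(3,6): no bracket -> illegal
(4,1): flips 2 -> legal
(5,1): flips 1 -> legal
(5,2): flips 1 -> legal
(5,3): flips 1 -> legal
B mobility = 7
-- W to move --
(1,2): no bracket -> illegal
(1,3): flips 2 -> legal
(1,4): no bracket -> illegal
(2,2): no bracket -> illegal
(2,4): flips 1 -> legal
(2,6): no bracket -> illegal
(3,2): no bracket -> illegal
(3,6): no bracket -> illegal
(4,5): flips 2 -> legal
(4,6): no bracket -> illegal
(5,3): no bracket -> illegal
(5,5): no bracket -> illegal
(6,3): no bracket -> illegal
(6,4): no bracket -> illegal
(6,5): flips 1 -> legal
W mobility = 4

Answer: B=7 W=4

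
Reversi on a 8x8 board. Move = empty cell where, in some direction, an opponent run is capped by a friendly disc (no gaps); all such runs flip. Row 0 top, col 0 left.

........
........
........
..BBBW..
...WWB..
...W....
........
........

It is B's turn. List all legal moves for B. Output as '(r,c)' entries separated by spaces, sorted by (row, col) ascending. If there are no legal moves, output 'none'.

Answer: (2,5) (3,6) (4,2) (5,2) (5,4) (5,5) (6,3)

Derivation:
(2,4): no bracket -> illegal
(2,5): flips 1 -> legal
(2,6): no bracket -> illegal
(3,6): flips 1 -> legal
(4,2): flips 2 -> legal
(4,6): no bracket -> illegal
(5,2): flips 1 -> legal
(5,4): flips 2 -> legal
(5,5): flips 1 -> legal
(6,2): no bracket -> illegal
(6,3): flips 2 -> legal
(6,4): no bracket -> illegal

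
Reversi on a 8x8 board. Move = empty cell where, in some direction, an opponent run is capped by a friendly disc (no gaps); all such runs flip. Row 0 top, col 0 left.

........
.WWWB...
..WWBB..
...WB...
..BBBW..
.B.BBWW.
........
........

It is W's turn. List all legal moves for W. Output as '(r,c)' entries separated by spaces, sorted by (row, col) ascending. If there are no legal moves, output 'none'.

(0,3): no bracket -> illegal
(0,4): no bracket -> illegal
(0,5): flips 1 -> legal
(1,5): flips 2 -> legal
(1,6): no bracket -> illegal
(2,6): flips 2 -> legal
(3,1): no bracket -> illegal
(3,2): no bracket -> illegal
(3,5): flips 2 -> legal
(3,6): no bracket -> illegal
(4,0): no bracket -> illegal
(4,1): flips 3 -> legal
(5,0): no bracket -> illegal
(5,2): flips 2 -> legal
(6,0): flips 2 -> legal
(6,1): no bracket -> illegal
(6,2): no bracket -> illegal
(6,3): flips 3 -> legal
(6,4): no bracket -> illegal
(6,5): no bracket -> illegal

Answer: (0,5) (1,5) (2,6) (3,5) (4,1) (5,2) (6,0) (6,3)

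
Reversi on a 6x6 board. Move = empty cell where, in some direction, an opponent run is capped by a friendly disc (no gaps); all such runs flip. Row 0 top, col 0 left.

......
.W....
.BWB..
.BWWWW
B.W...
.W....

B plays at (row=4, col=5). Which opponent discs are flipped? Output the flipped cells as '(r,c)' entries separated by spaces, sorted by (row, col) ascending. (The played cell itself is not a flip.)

Dir NW: opp run (3,4) capped by B -> flip
Dir N: opp run (3,5), next='.' -> no flip
Dir NE: edge -> no flip
Dir W: first cell '.' (not opp) -> no flip
Dir E: edge -> no flip
Dir SW: first cell '.' (not opp) -> no flip
Dir S: first cell '.' (not opp) -> no flip
Dir SE: edge -> no flip

Answer: (3,4)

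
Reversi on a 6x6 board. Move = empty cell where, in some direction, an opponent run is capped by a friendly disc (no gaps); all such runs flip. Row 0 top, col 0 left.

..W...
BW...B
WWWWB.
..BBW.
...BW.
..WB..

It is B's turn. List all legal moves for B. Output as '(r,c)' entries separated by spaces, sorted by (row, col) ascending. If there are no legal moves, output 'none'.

Answer: (0,0) (1,2) (1,3) (1,4) (2,5) (3,0) (3,5) (4,5) (5,1) (5,4) (5,5)

Derivation:
(0,0): flips 2 -> legal
(0,1): no bracket -> illegal
(0,3): no bracket -> illegal
(1,2): flips 2 -> legal
(1,3): flips 1 -> legal
(1,4): flips 1 -> legal
(2,5): flips 1 -> legal
(3,0): flips 1 -> legal
(3,1): no bracket -> illegal
(3,5): flips 2 -> legal
(4,1): no bracket -> illegal
(4,2): no bracket -> illegal
(4,5): flips 1 -> legal
(5,1): flips 1 -> legal
(5,4): flips 2 -> legal
(5,5): flips 1 -> legal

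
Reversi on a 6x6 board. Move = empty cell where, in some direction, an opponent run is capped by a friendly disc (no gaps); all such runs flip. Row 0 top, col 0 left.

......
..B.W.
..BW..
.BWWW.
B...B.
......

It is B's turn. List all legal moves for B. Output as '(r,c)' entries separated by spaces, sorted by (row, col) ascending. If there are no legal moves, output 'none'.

(0,3): no bracket -> illegal
(0,4): no bracket -> illegal
(0,5): no bracket -> illegal
(1,3): no bracket -> illegal
(1,5): no bracket -> illegal
(2,1): no bracket -> illegal
(2,4): flips 2 -> legal
(2,5): no bracket -> illegal
(3,5): flips 3 -> legal
(4,1): no bracket -> illegal
(4,2): flips 1 -> legal
(4,3): no bracket -> illegal
(4,5): flips 2 -> legal

Answer: (2,4) (3,5) (4,2) (4,5)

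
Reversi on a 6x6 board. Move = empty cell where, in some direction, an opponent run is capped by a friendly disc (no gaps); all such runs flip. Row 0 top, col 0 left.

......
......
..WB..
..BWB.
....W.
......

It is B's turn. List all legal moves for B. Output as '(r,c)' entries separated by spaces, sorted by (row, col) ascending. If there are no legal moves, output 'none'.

(1,1): no bracket -> illegal
(1,2): flips 1 -> legal
(1,3): no bracket -> illegal
(2,1): flips 1 -> legal
(2,4): no bracket -> illegal
(3,1): no bracket -> illegal
(3,5): no bracket -> illegal
(4,2): no bracket -> illegal
(4,3): flips 1 -> legal
(4,5): no bracket -> illegal
(5,3): no bracket -> illegal
(5,4): flips 1 -> legal
(5,5): no bracket -> illegal

Answer: (1,2) (2,1) (4,3) (5,4)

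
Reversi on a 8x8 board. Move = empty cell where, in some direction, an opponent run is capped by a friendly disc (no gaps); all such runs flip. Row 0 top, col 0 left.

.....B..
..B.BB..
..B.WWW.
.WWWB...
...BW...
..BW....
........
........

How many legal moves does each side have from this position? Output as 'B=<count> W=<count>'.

Answer: B=13 W=11

Derivation:
-- B to move --
(1,3): no bracket -> illegal
(1,6): flips 1 -> legal
(1,7): no bracket -> illegal
(2,0): no bracket -> illegal
(2,1): flips 1 -> legal
(2,3): flips 1 -> legal
(2,7): no bracket -> illegal
(3,0): flips 3 -> legal
(3,5): flips 1 -> legal
(3,6): flips 1 -> legal
(3,7): flips 1 -> legal
(4,0): flips 1 -> legal
(4,1): no bracket -> illegal
(4,2): flips 3 -> legal
(4,5): flips 1 -> legal
(5,4): flips 2 -> legal
(5,5): flips 2 -> legal
(6,2): no bracket -> illegal
(6,3): flips 1 -> legal
(6,4): no bracket -> illegal
B mobility = 13
-- W to move --
(0,1): no bracket -> illegal
(0,2): flips 2 -> legal
(0,3): flips 1 -> legal
(0,4): flips 2 -> legal
(0,6): flips 1 -> legal
(1,1): flips 1 -> legal
(1,3): flips 1 -> legal
(1,6): no bracket -> illegal
(2,1): no bracket -> illegal
(2,3): no bracket -> illegal
(3,5): flips 1 -> legal
(4,1): no bracket -> illegal
(4,2): flips 1 -> legal
(4,5): no bracket -> illegal
(5,1): flips 1 -> legal
(5,4): flips 1 -> legal
(6,1): flips 3 -> legal
(6,2): no bracket -> illegal
(6,3): no bracket -> illegal
W mobility = 11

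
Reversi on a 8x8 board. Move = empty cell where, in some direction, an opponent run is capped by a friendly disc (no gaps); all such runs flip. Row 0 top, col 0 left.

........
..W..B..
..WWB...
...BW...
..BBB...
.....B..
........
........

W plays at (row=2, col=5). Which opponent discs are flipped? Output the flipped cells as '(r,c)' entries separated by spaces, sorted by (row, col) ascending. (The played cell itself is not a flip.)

Dir NW: first cell '.' (not opp) -> no flip
Dir N: opp run (1,5), next='.' -> no flip
Dir NE: first cell '.' (not opp) -> no flip
Dir W: opp run (2,4) capped by W -> flip
Dir E: first cell '.' (not opp) -> no flip
Dir SW: first cell 'W' (not opp) -> no flip
Dir S: first cell '.' (not opp) -> no flip
Dir SE: first cell '.' (not opp) -> no flip

Answer: (2,4)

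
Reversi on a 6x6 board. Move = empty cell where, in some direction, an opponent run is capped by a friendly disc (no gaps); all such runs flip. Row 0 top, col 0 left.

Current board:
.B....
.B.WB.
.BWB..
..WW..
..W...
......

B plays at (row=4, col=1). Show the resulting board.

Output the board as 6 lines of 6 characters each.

Answer: .B....
.B.WB.
.BWB..
..BW..
.BW...
......

Derivation:
Place B at (4,1); scan 8 dirs for brackets.
Dir NW: first cell '.' (not opp) -> no flip
Dir N: first cell '.' (not opp) -> no flip
Dir NE: opp run (3,2) capped by B -> flip
Dir W: first cell '.' (not opp) -> no flip
Dir E: opp run (4,2), next='.' -> no flip
Dir SW: first cell '.' (not opp) -> no flip
Dir S: first cell '.' (not opp) -> no flip
Dir SE: first cell '.' (not opp) -> no flip
All flips: (3,2)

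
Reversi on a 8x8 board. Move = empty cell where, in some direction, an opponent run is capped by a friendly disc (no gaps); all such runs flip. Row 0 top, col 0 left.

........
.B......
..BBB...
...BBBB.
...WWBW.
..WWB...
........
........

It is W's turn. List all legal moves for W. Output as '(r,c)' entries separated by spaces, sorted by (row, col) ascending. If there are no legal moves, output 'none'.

(0,0): flips 3 -> legal
(0,1): no bracket -> illegal
(0,2): no bracket -> illegal
(1,0): no bracket -> illegal
(1,2): no bracket -> illegal
(1,3): flips 4 -> legal
(1,4): flips 2 -> legal
(1,5): no bracket -> illegal
(2,0): no bracket -> illegal
(2,1): no bracket -> illegal
(2,5): flips 1 -> legal
(2,6): flips 2 -> legal
(2,7): no bracket -> illegal
(3,1): no bracket -> illegal
(3,2): no bracket -> illegal
(3,7): no bracket -> illegal
(4,2): no bracket -> illegal
(4,7): no bracket -> illegal
(5,5): flips 1 -> legal
(5,6): no bracket -> illegal
(6,3): no bracket -> illegal
(6,4): flips 1 -> legal
(6,5): flips 1 -> legal

Answer: (0,0) (1,3) (1,4) (2,5) (2,6) (5,5) (6,4) (6,5)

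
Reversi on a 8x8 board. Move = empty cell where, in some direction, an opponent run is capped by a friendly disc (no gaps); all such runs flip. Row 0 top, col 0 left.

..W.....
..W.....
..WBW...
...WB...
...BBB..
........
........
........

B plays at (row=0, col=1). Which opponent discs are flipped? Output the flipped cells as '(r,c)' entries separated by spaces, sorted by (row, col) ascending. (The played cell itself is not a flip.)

Dir NW: edge -> no flip
Dir N: edge -> no flip
Dir NE: edge -> no flip
Dir W: first cell '.' (not opp) -> no flip
Dir E: opp run (0,2), next='.' -> no flip
Dir SW: first cell '.' (not opp) -> no flip
Dir S: first cell '.' (not opp) -> no flip
Dir SE: opp run (1,2) capped by B -> flip

Answer: (1,2)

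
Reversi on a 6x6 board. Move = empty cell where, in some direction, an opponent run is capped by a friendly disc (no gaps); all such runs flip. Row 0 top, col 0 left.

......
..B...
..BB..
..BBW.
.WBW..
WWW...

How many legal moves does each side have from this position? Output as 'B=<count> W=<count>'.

-- B to move --
(2,4): no bracket -> illegal
(2,5): no bracket -> illegal
(3,0): no bracket -> illegal
(3,1): no bracket -> illegal
(3,5): flips 1 -> legal
(4,0): flips 1 -> legal
(4,4): flips 1 -> legal
(4,5): flips 1 -> legal
(5,3): flips 1 -> legal
(5,4): flips 1 -> legal
B mobility = 6
-- W to move --
(0,1): flips 2 -> legal
(0,2): flips 4 -> legal
(0,3): no bracket -> illegal
(1,1): no bracket -> illegal
(1,3): flips 2 -> legal
(1,4): flips 2 -> legal
(2,1): flips 1 -> legal
(2,4): flips 2 -> legal
(3,1): flips 2 -> legal
(4,4): no bracket -> illegal
(5,3): no bracket -> illegal
W mobility = 7

Answer: B=6 W=7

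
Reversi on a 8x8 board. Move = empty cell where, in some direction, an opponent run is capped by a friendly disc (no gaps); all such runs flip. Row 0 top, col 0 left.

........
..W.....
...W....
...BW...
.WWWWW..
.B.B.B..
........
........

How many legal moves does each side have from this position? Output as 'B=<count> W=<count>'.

-- B to move --
(0,1): no bracket -> illegal
(0,2): no bracket -> illegal
(0,3): no bracket -> illegal
(1,1): no bracket -> illegal
(1,3): flips 1 -> legal
(1,4): no bracket -> illegal
(2,1): no bracket -> illegal
(2,2): no bracket -> illegal
(2,4): no bracket -> illegal
(2,5): no bracket -> illegal
(3,0): no bracket -> illegal
(3,1): flips 2 -> legal
(3,2): no bracket -> illegal
(3,5): flips 3 -> legal
(3,6): no bracket -> illegal
(4,0): no bracket -> illegal
(4,6): no bracket -> illegal
(5,0): no bracket -> illegal
(5,2): no bracket -> illegal
(5,4): no bracket -> illegal
(5,6): no bracket -> illegal
B mobility = 3
-- W to move --
(2,2): flips 1 -> legal
(2,4): flips 1 -> legal
(3,2): flips 1 -> legal
(4,0): no bracket -> illegal
(4,6): no bracket -> illegal
(5,0): no bracket -> illegal
(5,2): no bracket -> illegal
(5,4): no bracket -> illegal
(5,6): no bracket -> illegal
(6,0): flips 1 -> legal
(6,1): flips 1 -> legal
(6,2): flips 1 -> legal
(6,3): flips 1 -> legal
(6,4): flips 1 -> legal
(6,5): flips 1 -> legal
(6,6): flips 1 -> legal
W mobility = 10

Answer: B=3 W=10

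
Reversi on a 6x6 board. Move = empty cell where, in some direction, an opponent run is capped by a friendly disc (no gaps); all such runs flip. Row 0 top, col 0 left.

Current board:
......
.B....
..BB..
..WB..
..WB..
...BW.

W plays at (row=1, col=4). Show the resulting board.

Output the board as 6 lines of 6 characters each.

Answer: ......
.B..W.
..BW..
..WB..
..WB..
...BW.

Derivation:
Place W at (1,4); scan 8 dirs for brackets.
Dir NW: first cell '.' (not opp) -> no flip
Dir N: first cell '.' (not opp) -> no flip
Dir NE: first cell '.' (not opp) -> no flip
Dir W: first cell '.' (not opp) -> no flip
Dir E: first cell '.' (not opp) -> no flip
Dir SW: opp run (2,3) capped by W -> flip
Dir S: first cell '.' (not opp) -> no flip
Dir SE: first cell '.' (not opp) -> no flip
All flips: (2,3)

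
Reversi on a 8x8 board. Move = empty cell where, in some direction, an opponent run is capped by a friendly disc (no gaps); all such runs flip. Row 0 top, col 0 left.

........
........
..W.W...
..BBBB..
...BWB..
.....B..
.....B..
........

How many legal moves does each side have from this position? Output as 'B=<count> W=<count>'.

Answer: B=7 W=4

Derivation:
-- B to move --
(1,1): flips 1 -> legal
(1,2): flips 1 -> legal
(1,3): flips 1 -> legal
(1,4): flips 1 -> legal
(1,5): flips 1 -> legal
(2,1): no bracket -> illegal
(2,3): no bracket -> illegal
(2,5): no bracket -> illegal
(3,1): no bracket -> illegal
(5,3): flips 1 -> legal
(5,4): flips 1 -> legal
B mobility = 7
-- W to move --
(2,1): no bracket -> illegal
(2,3): no bracket -> illegal
(2,5): no bracket -> illegal
(2,6): flips 1 -> legal
(3,1): no bracket -> illegal
(3,6): no bracket -> illegal
(4,1): no bracket -> illegal
(4,2): flips 3 -> legal
(4,6): flips 2 -> legal
(5,2): no bracket -> illegal
(5,3): no bracket -> illegal
(5,4): no bracket -> illegal
(5,6): no bracket -> illegal
(6,4): no bracket -> illegal
(6,6): flips 1 -> legal
(7,4): no bracket -> illegal
(7,5): no bracket -> illegal
(7,6): no bracket -> illegal
W mobility = 4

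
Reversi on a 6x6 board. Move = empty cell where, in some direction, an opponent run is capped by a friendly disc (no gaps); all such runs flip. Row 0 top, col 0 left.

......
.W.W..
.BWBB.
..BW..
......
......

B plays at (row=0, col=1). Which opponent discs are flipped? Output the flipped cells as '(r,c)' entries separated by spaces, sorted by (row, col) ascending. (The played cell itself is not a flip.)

Dir NW: edge -> no flip
Dir N: edge -> no flip
Dir NE: edge -> no flip
Dir W: first cell '.' (not opp) -> no flip
Dir E: first cell '.' (not opp) -> no flip
Dir SW: first cell '.' (not opp) -> no flip
Dir S: opp run (1,1) capped by B -> flip
Dir SE: first cell '.' (not opp) -> no flip

Answer: (1,1)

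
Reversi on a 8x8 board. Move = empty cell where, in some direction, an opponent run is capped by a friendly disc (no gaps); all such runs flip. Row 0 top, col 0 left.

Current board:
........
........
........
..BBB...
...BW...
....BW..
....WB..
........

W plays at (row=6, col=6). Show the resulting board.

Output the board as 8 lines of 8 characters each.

Place W at (6,6); scan 8 dirs for brackets.
Dir NW: first cell 'W' (not opp) -> no flip
Dir N: first cell '.' (not opp) -> no flip
Dir NE: first cell '.' (not opp) -> no flip
Dir W: opp run (6,5) capped by W -> flip
Dir E: first cell '.' (not opp) -> no flip
Dir SW: first cell '.' (not opp) -> no flip
Dir S: first cell '.' (not opp) -> no flip
Dir SE: first cell '.' (not opp) -> no flip
All flips: (6,5)

Answer: ........
........
........
..BBB...
...BW...
....BW..
....WWW.
........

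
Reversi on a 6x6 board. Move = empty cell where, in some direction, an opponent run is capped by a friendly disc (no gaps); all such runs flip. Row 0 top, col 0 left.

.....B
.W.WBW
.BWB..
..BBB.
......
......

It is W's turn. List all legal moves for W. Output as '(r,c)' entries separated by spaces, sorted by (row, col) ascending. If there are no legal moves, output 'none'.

Answer: (2,0) (2,4) (3,1) (4,2) (4,3) (4,4)

Derivation:
(0,3): no bracket -> illegal
(0,4): no bracket -> illegal
(1,0): no bracket -> illegal
(1,2): no bracket -> illegal
(2,0): flips 1 -> legal
(2,4): flips 1 -> legal
(2,5): no bracket -> illegal
(3,0): no bracket -> illegal
(3,1): flips 1 -> legal
(3,5): no bracket -> illegal
(4,1): no bracket -> illegal
(4,2): flips 1 -> legal
(4,3): flips 2 -> legal
(4,4): flips 1 -> legal
(4,5): no bracket -> illegal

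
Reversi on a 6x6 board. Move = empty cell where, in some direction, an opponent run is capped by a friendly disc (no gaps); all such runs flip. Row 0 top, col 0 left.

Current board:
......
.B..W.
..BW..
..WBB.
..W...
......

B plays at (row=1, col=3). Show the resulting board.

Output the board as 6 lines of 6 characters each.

Place B at (1,3); scan 8 dirs for brackets.
Dir NW: first cell '.' (not opp) -> no flip
Dir N: first cell '.' (not opp) -> no flip
Dir NE: first cell '.' (not opp) -> no flip
Dir W: first cell '.' (not opp) -> no flip
Dir E: opp run (1,4), next='.' -> no flip
Dir SW: first cell 'B' (not opp) -> no flip
Dir S: opp run (2,3) capped by B -> flip
Dir SE: first cell '.' (not opp) -> no flip
All flips: (2,3)

Answer: ......
.B.BW.
..BB..
..WBB.
..W...
......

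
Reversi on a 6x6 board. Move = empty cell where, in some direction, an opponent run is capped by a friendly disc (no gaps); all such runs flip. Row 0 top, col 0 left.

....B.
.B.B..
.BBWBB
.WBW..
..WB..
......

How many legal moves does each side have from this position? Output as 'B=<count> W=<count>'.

Answer: B=8 W=9

Derivation:
-- B to move --
(1,2): no bracket -> illegal
(1,4): flips 1 -> legal
(2,0): no bracket -> illegal
(3,0): flips 1 -> legal
(3,4): flips 1 -> legal
(4,0): flips 1 -> legal
(4,1): flips 2 -> legal
(4,4): flips 1 -> legal
(5,1): flips 2 -> legal
(5,2): flips 1 -> legal
(5,3): no bracket -> illegal
B mobility = 8
-- W to move --
(0,0): flips 2 -> legal
(0,1): flips 2 -> legal
(0,2): no bracket -> illegal
(0,3): flips 1 -> legal
(0,5): no bracket -> illegal
(1,0): no bracket -> illegal
(1,2): flips 2 -> legal
(1,4): no bracket -> illegal
(1,5): flips 1 -> legal
(2,0): flips 2 -> legal
(3,0): no bracket -> illegal
(3,4): no bracket -> illegal
(3,5): no bracket -> illegal
(4,1): flips 1 -> legal
(4,4): flips 1 -> legal
(5,2): no bracket -> illegal
(5,3): flips 1 -> legal
(5,4): no bracket -> illegal
W mobility = 9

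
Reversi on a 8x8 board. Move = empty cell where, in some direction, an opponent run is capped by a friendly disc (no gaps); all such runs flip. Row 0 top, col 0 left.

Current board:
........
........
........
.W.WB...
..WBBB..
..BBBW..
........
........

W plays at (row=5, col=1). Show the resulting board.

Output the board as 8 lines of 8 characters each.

Place W at (5,1); scan 8 dirs for brackets.
Dir NW: first cell '.' (not opp) -> no flip
Dir N: first cell '.' (not opp) -> no flip
Dir NE: first cell 'W' (not opp) -> no flip
Dir W: first cell '.' (not opp) -> no flip
Dir E: opp run (5,2) (5,3) (5,4) capped by W -> flip
Dir SW: first cell '.' (not opp) -> no flip
Dir S: first cell '.' (not opp) -> no flip
Dir SE: first cell '.' (not opp) -> no flip
All flips: (5,2) (5,3) (5,4)

Answer: ........
........
........
.W.WB...
..WBBB..
.WWWWW..
........
........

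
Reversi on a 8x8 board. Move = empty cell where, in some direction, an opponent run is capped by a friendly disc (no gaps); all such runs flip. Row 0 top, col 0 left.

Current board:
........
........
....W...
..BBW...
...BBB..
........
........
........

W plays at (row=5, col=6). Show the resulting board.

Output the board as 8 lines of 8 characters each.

Answer: ........
........
....W...
..BBW...
...BBW..
......W.
........
........

Derivation:
Place W at (5,6); scan 8 dirs for brackets.
Dir NW: opp run (4,5) capped by W -> flip
Dir N: first cell '.' (not opp) -> no flip
Dir NE: first cell '.' (not opp) -> no flip
Dir W: first cell '.' (not opp) -> no flip
Dir E: first cell '.' (not opp) -> no flip
Dir SW: first cell '.' (not opp) -> no flip
Dir S: first cell '.' (not opp) -> no flip
Dir SE: first cell '.' (not opp) -> no flip
All flips: (4,5)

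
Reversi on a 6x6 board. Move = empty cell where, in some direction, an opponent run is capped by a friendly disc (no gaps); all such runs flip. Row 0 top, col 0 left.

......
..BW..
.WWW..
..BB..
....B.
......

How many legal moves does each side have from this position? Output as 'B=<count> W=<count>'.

Answer: B=6 W=8

Derivation:
-- B to move --
(0,2): no bracket -> illegal
(0,3): flips 2 -> legal
(0,4): no bracket -> illegal
(1,0): flips 1 -> legal
(1,1): flips 1 -> legal
(1,4): flips 2 -> legal
(2,0): no bracket -> illegal
(2,4): no bracket -> illegal
(3,0): flips 1 -> legal
(3,1): no bracket -> illegal
(3,4): flips 1 -> legal
B mobility = 6
-- W to move --
(0,1): flips 1 -> legal
(0,2): flips 1 -> legal
(0,3): flips 1 -> legal
(1,1): flips 1 -> legal
(2,4): no bracket -> illegal
(3,1): no bracket -> illegal
(3,4): no bracket -> illegal
(3,5): no bracket -> illegal
(4,1): flips 1 -> legal
(4,2): flips 1 -> legal
(4,3): flips 2 -> legal
(4,5): no bracket -> illegal
(5,3): no bracket -> illegal
(5,4): no bracket -> illegal
(5,5): flips 2 -> legal
W mobility = 8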